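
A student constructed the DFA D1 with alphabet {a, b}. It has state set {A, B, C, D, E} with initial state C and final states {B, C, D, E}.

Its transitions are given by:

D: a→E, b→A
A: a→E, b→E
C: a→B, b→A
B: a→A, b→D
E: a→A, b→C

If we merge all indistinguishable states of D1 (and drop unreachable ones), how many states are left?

All states are reachable from the start state.
Start with accepting vs non-accepting: {B,C,D,E} | {A}.
Split {B,C,D,E} by δ(·,a) → {B,E} and {C,D}.
Stable partition: {B,E} | {A} | {C,D} — 3 equivalence classes.

3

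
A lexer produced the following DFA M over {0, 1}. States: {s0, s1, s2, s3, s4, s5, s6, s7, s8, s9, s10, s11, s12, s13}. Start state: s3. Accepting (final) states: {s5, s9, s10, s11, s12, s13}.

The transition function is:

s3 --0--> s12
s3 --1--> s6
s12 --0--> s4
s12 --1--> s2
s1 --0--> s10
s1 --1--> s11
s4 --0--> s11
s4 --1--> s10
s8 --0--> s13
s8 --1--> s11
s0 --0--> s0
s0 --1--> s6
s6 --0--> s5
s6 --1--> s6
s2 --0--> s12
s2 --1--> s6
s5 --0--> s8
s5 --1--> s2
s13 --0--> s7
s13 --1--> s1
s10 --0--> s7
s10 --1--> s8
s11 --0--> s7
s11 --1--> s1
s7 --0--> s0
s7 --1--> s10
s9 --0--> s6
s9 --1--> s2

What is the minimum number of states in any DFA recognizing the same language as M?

Reachable states from the start: {s0,s1,s2,s3,s4,s5,s6,s7,s8,s10,s11,s12,s13}. Unreachable: {s9} — drop them.
Initial partition by acceptance: {s5,s10,s11,s12,s13} | {s0,s1,s2,s3,s4,s6,s7,s8}.
Split {s0,s1,s2,s3,s4,s6,s7,s8} by δ(·,0) → {s1,s2,s3,s4,s6,s8} and {s0,s7}.
Split {s5,s10,s11,s12,s13} by δ(·,0) → {s10,s11,s13} and {s5,s12}.
Refine {s1,s2,s3,s4,s6,s8} on symbol 0: members go to different blocks, giving {s1,s4,s8} and {s2,s3,s6}.
On input 1, block {s0,s7} splits into {s0} and {s7}.
Stable partition: {s10,s11,s13} | {s1,s4,s8} | {s0} | {s5,s12} | {s2,s3,s6} | {s7} — 6 equivalence classes.

6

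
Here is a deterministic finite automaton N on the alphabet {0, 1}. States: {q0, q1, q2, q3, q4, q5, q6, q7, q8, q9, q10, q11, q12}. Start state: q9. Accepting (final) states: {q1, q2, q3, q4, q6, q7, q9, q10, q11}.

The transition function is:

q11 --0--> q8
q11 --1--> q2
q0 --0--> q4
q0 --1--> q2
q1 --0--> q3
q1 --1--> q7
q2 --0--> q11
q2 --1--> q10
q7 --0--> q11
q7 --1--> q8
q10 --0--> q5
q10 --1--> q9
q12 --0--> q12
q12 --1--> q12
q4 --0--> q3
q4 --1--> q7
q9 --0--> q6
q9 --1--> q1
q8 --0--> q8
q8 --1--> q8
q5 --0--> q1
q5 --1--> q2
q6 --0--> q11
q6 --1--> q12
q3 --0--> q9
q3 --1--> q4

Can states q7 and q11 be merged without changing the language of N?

States {q0} cannot be reached from the start state, so discard them.
Start with accepting vs non-accepting: {q1,q2,q3,q4,q6,q7,q9,q10,q11} | {q5,q8,q12}.
On input 0, block {q1,q2,q3,q4,q6,q7,q9,q10,q11} splits into {q1,q2,q3,q4,q6,q7,q9} and {q10,q11}.
Split {q1,q2,q3,q4,q6,q7,q9} by δ(·,0) → {q1,q3,q4,q9} and {q2,q6,q7}.
Split {q1,q3,q4,q9} by δ(·,0) → {q1,q3,q4} and {q9}.
On input 0, block {q1,q3,q4} splits into {q1,q4} and {q3}.
Refine {q5,q8,q12} on symbol 0: members go to different blocks, giving {q8,q12} and {q5}.
Split {q10,q11} by δ(·,0) → {q10} and {q11}.
Split {q2,q6,q7} by δ(·,1) → {q6,q7} and {q2}.
The partition is now stable with 9 blocks: {q1,q4} | {q8,q12} | {q10} | {q6,q7} | {q9} | {q3} | {q5} | {q11} | {q2}.
q7 and q11 end up in different blocks, so they are distinguishable. For instance, the string '0' is accepted from only q7.

No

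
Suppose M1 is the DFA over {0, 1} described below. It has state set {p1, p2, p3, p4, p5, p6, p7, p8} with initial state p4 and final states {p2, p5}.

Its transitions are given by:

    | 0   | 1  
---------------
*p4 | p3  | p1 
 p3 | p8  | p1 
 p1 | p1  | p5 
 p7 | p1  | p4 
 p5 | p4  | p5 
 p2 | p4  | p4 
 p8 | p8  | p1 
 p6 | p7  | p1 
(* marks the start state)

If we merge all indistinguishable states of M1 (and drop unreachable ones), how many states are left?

3

States {p2,p6,p7} cannot be reached from the start state, so discard them.
Initial partition by acceptance: {p5} | {p1,p3,p4,p8}.
Refine {p1,p3,p4,p8} on symbol 1: members go to different blocks, giving {p3,p4,p8} and {p1}.
The partition is now stable with 3 blocks: {p5} | {p3,p4,p8} | {p1}.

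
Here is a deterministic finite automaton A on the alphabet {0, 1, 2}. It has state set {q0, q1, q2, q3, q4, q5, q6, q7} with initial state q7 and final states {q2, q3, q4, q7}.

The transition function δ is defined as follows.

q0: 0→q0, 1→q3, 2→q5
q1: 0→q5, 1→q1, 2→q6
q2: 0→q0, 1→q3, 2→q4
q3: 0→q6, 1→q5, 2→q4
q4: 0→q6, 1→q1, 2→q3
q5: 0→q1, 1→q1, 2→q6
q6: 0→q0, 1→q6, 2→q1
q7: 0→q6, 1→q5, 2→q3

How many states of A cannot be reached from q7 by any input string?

1

No path from q7 leads to q2; the other 7 states are all reachable.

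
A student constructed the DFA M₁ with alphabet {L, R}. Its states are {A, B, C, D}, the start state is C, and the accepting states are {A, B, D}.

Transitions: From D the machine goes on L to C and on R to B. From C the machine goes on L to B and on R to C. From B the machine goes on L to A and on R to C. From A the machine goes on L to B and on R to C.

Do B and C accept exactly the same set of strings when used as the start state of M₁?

No

First remove the unreachable states {D}; 3 states remain.
Initial partition by acceptance: {A,B} | {C}.
The partition is now stable with 2 blocks: {A,B} | {C}.
B and C end up in different blocks, so they are distinguishable. For instance, the string 'ε' is accepted from only B.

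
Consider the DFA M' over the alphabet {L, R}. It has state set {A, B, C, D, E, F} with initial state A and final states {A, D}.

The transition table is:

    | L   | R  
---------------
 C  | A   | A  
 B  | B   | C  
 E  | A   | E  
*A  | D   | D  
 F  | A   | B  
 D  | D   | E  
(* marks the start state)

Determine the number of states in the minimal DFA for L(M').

3

Reachable states from the start: {A,D,E}. Unreachable: {B,C,F} — drop them.
P0 = {A,D} | {E}.
On input R, block {A,D} splits into {A} and {D}.
No further refinement is possible. Final partition (3 blocks): {A} | {E} | {D}.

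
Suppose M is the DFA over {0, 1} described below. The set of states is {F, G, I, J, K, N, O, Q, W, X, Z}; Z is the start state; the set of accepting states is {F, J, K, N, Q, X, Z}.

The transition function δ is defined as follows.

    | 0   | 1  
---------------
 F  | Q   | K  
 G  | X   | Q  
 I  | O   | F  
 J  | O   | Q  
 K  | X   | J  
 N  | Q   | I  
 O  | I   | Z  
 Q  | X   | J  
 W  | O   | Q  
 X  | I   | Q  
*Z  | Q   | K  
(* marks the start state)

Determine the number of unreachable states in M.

Starting at Z and following transitions, the reachable set is {F, I, J, K, O, Q, X, Z}. That leaves G, N, W unreachable — 3 in total.

3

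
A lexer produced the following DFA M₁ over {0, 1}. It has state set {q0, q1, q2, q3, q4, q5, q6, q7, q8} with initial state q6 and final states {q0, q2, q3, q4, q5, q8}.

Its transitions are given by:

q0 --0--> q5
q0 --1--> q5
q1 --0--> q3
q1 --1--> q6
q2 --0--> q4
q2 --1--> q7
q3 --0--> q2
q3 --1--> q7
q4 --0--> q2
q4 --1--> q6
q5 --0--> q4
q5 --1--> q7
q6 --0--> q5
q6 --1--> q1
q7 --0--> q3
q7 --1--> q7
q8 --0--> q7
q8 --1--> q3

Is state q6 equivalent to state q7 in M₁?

States {q0,q8} cannot be reached from the start state, so discard them.
Start with accepting vs non-accepting: {q2,q3,q4,q5} | {q1,q6,q7}.
No further refinement is possible. Final partition (2 blocks): {q2,q3,q4,q5} | {q1,q6,q7}.
q6 and q7 lie in the same block of the stable partition, so they are equivalent — no string distinguishes them.

Yes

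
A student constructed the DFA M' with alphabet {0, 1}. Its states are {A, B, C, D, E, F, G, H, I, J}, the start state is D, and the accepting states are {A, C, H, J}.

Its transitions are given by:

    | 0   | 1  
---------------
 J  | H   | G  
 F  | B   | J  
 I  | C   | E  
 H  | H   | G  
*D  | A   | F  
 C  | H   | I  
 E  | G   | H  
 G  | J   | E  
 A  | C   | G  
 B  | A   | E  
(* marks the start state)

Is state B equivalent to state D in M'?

Every state is reachable, so we keep all 10.
Initial partition by acceptance: {A,C,H,J} | {B,D,E,F,G,I}.
On input 0, block {B,D,E,F,G,I} splits into {B,D,G,I} and {E,F}.
No further refinement is possible. Final partition (3 blocks): {A,C,H,J} | {B,D,G,I} | {E,F}.
B and D lie in the same block of the stable partition, so they are equivalent — no string distinguishes them.

Yes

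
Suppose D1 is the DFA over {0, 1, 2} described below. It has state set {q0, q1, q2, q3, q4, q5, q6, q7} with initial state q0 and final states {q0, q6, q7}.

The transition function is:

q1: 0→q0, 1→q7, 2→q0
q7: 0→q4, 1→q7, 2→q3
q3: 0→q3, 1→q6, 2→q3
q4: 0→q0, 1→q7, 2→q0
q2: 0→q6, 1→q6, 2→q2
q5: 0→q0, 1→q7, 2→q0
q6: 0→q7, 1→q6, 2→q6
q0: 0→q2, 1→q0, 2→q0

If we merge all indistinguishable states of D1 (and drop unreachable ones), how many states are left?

6

First remove the unreachable states {q1,q5}; 6 states remain.
P0 = {q0,q6,q7} | {q2,q3,q4}.
Split {q0,q6,q7} by δ(·,0) → {q0,q7} and {q6}.
On input 2, block {q0,q7} splits into {q0} and {q7}.
Split {q2,q3,q4} by δ(·,0) → {q2} and {q3} and {q4}.
No further refinement is possible. Final partition (6 blocks): {q0} | {q2} | {q6} | {q7} | {q3} | {q4}.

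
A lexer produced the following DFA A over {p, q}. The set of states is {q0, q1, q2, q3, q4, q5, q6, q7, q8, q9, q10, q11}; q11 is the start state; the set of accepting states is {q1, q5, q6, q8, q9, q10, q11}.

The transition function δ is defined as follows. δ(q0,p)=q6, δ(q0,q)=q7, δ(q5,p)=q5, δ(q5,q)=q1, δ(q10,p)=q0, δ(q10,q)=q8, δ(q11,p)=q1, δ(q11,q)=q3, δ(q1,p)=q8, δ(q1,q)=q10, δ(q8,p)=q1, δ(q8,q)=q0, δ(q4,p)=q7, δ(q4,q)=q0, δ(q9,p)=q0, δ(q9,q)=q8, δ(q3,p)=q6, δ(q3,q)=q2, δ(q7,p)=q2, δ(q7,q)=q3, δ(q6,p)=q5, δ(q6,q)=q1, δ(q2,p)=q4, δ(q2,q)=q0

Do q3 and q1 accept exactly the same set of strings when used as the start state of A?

No

First remove the unreachable states {q9}; 11 states remain.
Start with accepting vs non-accepting: {q1,q5,q6,q8,q10,q11} | {q0,q2,q3,q4,q7}.
Split {q1,q5,q6,q8,q10,q11} by δ(·,p) → {q1,q5,q6,q8,q11} and {q10}.
Refine {q1,q5,q6,q8,q11} on symbol q: members go to different blocks, giving {q5,q6} and {q8,q11} and {q1}.
Refine {q0,q2,q3,q4,q7} on symbol p: members go to different blocks, giving {q2,q4,q7} and {q0,q3}.
The partition is now stable with 6 blocks: {q5,q6} | {q2,q4,q7} | {q10} | {q8,q11} | {q1} | {q0,q3}.
q3 and q1 end up in different blocks, so they are distinguishable. For instance, the string 'ε' is accepted from only q1.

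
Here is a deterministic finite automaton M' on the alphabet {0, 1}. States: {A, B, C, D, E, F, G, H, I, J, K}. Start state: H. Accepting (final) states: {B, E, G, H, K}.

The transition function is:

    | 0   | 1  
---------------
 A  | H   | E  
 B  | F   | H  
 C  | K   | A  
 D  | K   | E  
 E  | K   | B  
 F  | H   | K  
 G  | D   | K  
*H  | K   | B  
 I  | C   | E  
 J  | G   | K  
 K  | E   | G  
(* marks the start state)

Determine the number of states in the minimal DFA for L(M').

First remove the unreachable states {A,C,I,J}; 7 states remain.
Initial partition by acceptance: {B,E,G,H,K} | {D,F}.
Refine {B,E,G,H,K} on symbol 0: members go to different blocks, giving {E,H,K} and {B,G}.
Stable partition: {E,H,K} | {D,F} | {B,G} — 3 equivalence classes.

3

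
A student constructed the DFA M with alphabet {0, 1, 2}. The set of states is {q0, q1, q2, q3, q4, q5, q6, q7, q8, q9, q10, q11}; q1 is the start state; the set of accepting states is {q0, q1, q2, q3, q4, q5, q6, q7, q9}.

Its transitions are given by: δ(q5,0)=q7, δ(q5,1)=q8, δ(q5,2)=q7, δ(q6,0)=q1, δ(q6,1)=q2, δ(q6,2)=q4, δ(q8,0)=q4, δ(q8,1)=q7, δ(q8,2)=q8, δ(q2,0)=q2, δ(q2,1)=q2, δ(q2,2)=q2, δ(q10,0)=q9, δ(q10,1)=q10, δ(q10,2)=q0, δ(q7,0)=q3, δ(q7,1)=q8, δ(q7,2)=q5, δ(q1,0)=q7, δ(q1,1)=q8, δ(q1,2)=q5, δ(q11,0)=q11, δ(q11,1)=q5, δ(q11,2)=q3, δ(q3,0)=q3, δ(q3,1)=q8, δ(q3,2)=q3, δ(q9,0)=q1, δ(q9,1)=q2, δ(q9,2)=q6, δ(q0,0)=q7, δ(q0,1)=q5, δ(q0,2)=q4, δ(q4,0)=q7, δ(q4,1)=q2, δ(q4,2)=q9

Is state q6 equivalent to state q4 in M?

Yes

States {q0,q10,q11} cannot be reached from the start state, so discard them.
Start with accepting vs non-accepting: {q1,q2,q3,q4,q5,q6,q7,q9} | {q8}.
Refine {q1,q2,q3,q4,q5,q6,q7,q9} on symbol 1: members go to different blocks, giving {q1,q3,q5,q7} and {q2,q4,q6,q9}.
Refine {q2,q4,q6,q9} on symbol 0: members go to different blocks, giving {q4,q6,q9} and {q2}.
The partition is now stable with 4 blocks: {q1,q3,q5,q7} | {q8} | {q4,q6,q9} | {q2}.
q6 and q4 lie in the same block of the stable partition, so they are equivalent — no string distinguishes them.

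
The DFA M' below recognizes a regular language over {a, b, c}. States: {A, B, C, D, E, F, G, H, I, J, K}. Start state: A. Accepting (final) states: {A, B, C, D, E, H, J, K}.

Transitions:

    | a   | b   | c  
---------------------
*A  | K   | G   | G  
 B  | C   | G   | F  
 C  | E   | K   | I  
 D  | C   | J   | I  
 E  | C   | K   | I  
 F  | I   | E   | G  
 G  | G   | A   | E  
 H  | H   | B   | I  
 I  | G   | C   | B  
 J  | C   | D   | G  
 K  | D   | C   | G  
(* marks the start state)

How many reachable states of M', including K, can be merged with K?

First remove the unreachable states {H}; 10 states remain.
Start with accepting vs non-accepting: {A,B,C,D,E,J,K} | {F,G,I}.
Refine {A,B,C,D,E,J,K} on symbol b: members go to different blocks, giving {C,D,E,J,K} and {A,B}.
Split {F,G,I} by δ(·,b) → {F,I} and {G}.
Refine {C,D,E,J,K} on symbol c: members go to different blocks, giving {C,D,E} and {J,K}.
On input a, block {F,I} splits into {F} and {I}.
Split {A,B} by δ(·,a) → {A} and {B}.
The partition is now stable with 7 blocks: {C,D,E} | {F} | {A} | {G} | {J,K} | {I} | {B}.
The equivalence class containing K is {J,K}, of size 2.

2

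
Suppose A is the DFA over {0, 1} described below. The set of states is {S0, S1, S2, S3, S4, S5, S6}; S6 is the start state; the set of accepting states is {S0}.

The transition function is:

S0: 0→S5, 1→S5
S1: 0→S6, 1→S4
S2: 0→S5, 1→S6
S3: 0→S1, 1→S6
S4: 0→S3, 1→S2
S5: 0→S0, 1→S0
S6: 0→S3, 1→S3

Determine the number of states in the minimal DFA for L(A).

7

P0 = {S0} | {S1,S2,S3,S4,S5,S6}.
On input 0, block {S1,S2,S3,S4,S5,S6} splits into {S1,S2,S3,S4,S6} and {S5}.
Split {S1,S2,S3,S4,S6} by δ(·,0) → {S1,S3,S4,S6} and {S2}.
Split {S1,S3,S4,S6} by δ(·,1) → {S1,S3,S6} and {S4}.
Split {S1,S3,S6} by δ(·,1) → {S3,S6} and {S1}.
Split {S3,S6} by δ(·,0) → {S3} and {S6}.
No further refinement is possible. Final partition (7 blocks): {S0} | {S3} | {S5} | {S2} | {S4} | {S1} | {S6}.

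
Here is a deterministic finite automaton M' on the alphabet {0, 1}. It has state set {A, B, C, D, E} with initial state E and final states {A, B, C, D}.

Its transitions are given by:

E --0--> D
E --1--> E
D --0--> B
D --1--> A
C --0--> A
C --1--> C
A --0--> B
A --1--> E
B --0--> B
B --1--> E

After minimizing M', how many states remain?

3

Reachable states from the start: {A,B,D,E}. Unreachable: {C} — drop them.
Initial partition by acceptance: {A,B,D} | {E}.
Split {A,B,D} by δ(·,1) → {A,B} and {D}.
No further refinement is possible. Final partition (3 blocks): {A,B} | {E} | {D}.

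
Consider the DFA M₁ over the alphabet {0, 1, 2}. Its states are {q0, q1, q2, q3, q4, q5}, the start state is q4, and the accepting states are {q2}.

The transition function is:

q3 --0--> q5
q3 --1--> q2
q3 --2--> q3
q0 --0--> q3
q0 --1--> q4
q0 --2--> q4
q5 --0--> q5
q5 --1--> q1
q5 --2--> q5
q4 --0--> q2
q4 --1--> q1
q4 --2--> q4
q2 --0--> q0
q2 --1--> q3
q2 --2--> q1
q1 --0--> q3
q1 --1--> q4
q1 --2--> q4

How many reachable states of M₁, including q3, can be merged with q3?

1

Every state is reachable, so we keep all 6.
Start with accepting vs non-accepting: {q2} | {q0,q1,q3,q4,q5}.
On input 0, block {q0,q1,q3,q4,q5} splits into {q0,q1,q3,q5} and {q4}.
On input 1, block {q0,q1,q3,q5} splits into {q0,q1} and {q3} and {q5}.
Stable partition: {q2} | {q0,q1} | {q4} | {q3} | {q5} — 5 equivalence classes.
State q3 belongs to the block {q3}, which has 1 states.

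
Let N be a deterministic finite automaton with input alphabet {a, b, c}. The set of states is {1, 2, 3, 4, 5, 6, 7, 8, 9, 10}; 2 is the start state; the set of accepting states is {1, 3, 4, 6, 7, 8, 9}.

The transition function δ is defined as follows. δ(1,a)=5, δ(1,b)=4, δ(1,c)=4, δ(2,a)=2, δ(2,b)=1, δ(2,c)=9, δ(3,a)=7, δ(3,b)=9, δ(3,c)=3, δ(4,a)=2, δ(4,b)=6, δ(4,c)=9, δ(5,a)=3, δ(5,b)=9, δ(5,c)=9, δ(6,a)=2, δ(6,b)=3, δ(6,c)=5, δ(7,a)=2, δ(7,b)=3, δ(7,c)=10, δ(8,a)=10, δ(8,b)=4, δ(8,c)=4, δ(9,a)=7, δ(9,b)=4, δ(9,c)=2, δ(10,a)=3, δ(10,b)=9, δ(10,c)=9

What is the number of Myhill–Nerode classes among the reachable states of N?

First remove the unreachable states {8}; 9 states remain.
P0 = {1,3,4,6,7,9} | {2,5,10}.
On input a, block {1,3,4,6,7,9} splits into {1,4,6,7} and {3,9}.
On input b, block {1,4,6,7} splits into {1,4} and {6,7}.
On input b, block {1,4} splits into {1} and {4}.
Refine {2,5,10} on symbol a: members go to different blocks, giving {5,10} and {2}.
On input b, block {3,9} splits into {3} and {9}.
Stable partition: {1} | {5,10} | {3} | {6,7} | {4} | {2} | {9} — 7 equivalence classes.

7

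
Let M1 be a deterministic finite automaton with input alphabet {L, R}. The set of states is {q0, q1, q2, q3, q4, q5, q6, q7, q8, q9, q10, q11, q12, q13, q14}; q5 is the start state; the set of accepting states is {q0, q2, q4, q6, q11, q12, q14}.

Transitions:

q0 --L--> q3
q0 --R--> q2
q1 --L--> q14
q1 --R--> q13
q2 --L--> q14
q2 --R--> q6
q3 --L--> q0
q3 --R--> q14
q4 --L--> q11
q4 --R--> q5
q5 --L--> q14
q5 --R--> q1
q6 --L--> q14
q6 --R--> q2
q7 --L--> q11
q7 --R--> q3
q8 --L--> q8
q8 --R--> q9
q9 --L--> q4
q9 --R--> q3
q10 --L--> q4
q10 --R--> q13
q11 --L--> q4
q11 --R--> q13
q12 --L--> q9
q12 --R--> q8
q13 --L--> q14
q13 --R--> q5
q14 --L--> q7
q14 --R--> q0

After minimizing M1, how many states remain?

Reachable states from the start: {q0,q1,q2,q3,q4,q5,q6,q7,q11,q13,q14}. Unreachable: {q8,q9,q10,q12} — drop them.
Initial partition by acceptance: {q0,q2,q4,q6,q11,q14} | {q1,q3,q5,q7,q13}.
Refine {q0,q2,q4,q6,q11,q14} on symbol L: members go to different blocks, giving {q2,q4,q6,q11} and {q0,q14}.
Refine {q2,q4,q6,q11} on symbol L: members go to different blocks, giving {q2,q6} and {q4,q11}.
Split {q1,q3,q5,q7,q13} by δ(·,L) → {q1,q3,q5,q13} and {q7}.
Split {q1,q3,q5,q13} by δ(·,R) → {q1,q5,q13} and {q3}.
Split {q0,q14} by δ(·,L) → {q0} and {q14}.
Stable partition: {q2,q6} | {q1,q5,q13} | {q0} | {q4,q11} | {q7} | {q3} | {q14} — 7 equivalence classes.

7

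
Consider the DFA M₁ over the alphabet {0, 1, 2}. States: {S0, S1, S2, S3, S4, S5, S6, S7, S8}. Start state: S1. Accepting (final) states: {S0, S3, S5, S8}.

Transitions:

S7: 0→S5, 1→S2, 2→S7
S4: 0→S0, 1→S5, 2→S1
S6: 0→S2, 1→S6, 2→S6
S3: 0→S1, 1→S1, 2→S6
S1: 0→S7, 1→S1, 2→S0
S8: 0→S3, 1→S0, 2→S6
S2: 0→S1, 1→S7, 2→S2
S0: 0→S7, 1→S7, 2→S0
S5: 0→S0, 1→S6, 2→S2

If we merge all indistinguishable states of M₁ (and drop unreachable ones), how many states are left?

States {S3,S4,S8} cannot be reached from the start state, so discard them.
Initial partition by acceptance: {S0,S5} | {S1,S2,S6,S7}.
On input 0, block {S0,S5} splits into {S0} and {S5}.
Refine {S1,S2,S6,S7} on symbol 0: members go to different blocks, giving {S1,S2,S6} and {S7}.
On input 0, block {S1,S2,S6} splits into {S2,S6} and {S1}.
Split {S2,S6} by δ(·,0) → {S2} and {S6}.
Stable partition: {S0} | {S2} | {S5} | {S7} | {S1} | {S6} — 6 equivalence classes.

6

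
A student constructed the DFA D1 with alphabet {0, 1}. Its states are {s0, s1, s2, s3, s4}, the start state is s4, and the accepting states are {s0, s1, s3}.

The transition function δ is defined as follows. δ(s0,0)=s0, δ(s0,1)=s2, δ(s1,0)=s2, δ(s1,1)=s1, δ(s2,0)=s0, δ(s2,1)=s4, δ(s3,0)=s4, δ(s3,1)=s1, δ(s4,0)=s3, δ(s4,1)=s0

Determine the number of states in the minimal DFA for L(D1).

5

Start with accepting vs non-accepting: {s0,s1,s3} | {s2,s4}.
Refine {s0,s1,s3} on symbol 0: members go to different blocks, giving {s1,s3} and {s0}.
Split {s2,s4} by δ(·,0) → {s2} and {s4}.
Split {s1,s3} by δ(·,0) → {s1} and {s3}.
Stable partition: {s1} | {s2} | {s0} | {s4} | {s3} — 5 equivalence classes.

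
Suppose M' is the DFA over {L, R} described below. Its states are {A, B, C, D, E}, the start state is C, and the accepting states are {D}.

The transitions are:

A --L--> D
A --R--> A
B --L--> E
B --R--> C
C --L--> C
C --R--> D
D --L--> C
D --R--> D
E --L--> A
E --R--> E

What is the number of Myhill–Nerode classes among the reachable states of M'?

2

First remove the unreachable states {A,B,E}; 2 states remain.
Initial partition by acceptance: {D} | {C}.
No further refinement is possible. Final partition (2 blocks): {D} | {C}.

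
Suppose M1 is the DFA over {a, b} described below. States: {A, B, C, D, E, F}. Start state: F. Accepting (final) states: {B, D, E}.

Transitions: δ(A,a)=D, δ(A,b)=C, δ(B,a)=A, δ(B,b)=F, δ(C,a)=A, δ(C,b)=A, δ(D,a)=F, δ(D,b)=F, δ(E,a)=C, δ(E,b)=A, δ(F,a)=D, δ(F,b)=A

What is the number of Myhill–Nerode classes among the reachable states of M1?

4

States {B,E} cannot be reached from the start state, so discard them.
Initial partition by acceptance: {D} | {A,C,F}.
Refine {A,C,F} on symbol a: members go to different blocks, giving {A,F} and {C}.
Split {A,F} by δ(·,b) → {A} and {F}.
Stable partition: {D} | {A} | {C} | {F} — 4 equivalence classes.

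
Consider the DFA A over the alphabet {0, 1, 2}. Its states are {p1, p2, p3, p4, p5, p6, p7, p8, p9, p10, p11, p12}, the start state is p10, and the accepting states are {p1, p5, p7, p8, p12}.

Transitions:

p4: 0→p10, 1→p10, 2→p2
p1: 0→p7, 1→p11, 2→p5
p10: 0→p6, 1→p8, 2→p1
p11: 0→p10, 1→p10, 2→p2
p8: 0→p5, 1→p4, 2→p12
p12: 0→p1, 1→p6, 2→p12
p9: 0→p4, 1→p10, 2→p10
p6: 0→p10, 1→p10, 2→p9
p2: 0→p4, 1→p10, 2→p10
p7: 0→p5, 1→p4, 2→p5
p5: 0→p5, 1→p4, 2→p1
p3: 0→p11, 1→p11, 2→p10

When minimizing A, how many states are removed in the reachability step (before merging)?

1

BFS from p10 reaches {p1, p2, p4, p5, p6, p7, p8, p9, p10, p11, p12}; the 1 state(s) p3 are never visited.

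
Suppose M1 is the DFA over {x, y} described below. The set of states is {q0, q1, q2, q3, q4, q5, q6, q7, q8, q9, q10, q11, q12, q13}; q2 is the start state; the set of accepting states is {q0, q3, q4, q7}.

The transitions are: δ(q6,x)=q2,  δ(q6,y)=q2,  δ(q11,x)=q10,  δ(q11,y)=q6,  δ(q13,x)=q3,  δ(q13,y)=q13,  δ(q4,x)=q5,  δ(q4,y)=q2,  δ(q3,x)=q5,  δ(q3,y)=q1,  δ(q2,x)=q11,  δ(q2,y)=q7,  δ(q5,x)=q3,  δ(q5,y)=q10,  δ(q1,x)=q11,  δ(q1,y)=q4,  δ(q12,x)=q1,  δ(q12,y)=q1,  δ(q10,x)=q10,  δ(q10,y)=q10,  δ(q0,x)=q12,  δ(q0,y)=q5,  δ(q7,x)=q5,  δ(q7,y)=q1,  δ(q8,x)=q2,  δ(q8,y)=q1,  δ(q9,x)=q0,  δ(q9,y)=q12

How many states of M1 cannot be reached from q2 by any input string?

5

BFS from q2 reaches {q1, q2, q3, q4, q5, q6, q7, q10, q11}; the 5 state(s) q0, q8, q9, q12, q13 are never visited.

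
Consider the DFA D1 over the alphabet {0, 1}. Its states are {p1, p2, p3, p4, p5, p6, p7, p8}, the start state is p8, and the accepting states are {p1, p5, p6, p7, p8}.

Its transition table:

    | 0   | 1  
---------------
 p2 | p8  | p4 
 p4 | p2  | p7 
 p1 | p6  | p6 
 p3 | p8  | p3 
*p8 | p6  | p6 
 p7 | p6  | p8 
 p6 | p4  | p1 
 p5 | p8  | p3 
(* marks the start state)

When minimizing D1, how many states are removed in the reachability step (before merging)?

2

No path from p8 leads to p3, p5; the other 6 states are all reachable.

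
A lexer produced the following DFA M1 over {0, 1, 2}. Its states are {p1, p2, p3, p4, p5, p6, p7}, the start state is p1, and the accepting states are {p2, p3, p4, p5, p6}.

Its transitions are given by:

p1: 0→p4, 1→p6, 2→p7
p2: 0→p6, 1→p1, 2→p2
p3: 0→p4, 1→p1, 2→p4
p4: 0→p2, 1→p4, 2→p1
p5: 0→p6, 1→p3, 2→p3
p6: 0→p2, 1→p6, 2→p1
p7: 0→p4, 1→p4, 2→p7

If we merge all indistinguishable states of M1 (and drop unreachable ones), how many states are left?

Reachable states from the start: {p1,p2,p4,p6,p7}. Unreachable: {p3,p5} — drop them.
Start with accepting vs non-accepting: {p2,p4,p6} | {p1,p7}.
On input 1, block {p2,p4,p6} splits into {p4,p6} and {p2}.
Stable partition: {p4,p6} | {p1,p7} | {p2} — 3 equivalence classes.

3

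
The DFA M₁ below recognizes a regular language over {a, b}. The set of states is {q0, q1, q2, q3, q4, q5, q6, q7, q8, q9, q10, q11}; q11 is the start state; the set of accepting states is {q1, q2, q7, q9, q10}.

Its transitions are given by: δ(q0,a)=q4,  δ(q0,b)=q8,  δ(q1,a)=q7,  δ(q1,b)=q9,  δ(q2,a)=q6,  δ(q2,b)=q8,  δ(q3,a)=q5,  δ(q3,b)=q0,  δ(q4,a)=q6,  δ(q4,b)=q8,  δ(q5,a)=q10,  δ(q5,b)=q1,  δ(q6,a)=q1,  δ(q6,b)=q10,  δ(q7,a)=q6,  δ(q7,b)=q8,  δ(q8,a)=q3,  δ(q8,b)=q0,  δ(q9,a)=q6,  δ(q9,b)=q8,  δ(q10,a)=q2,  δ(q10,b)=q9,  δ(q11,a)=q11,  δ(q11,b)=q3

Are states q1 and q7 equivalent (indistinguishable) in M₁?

P0 = {q1,q2,q7,q9,q10} | {q0,q3,q4,q5,q6,q8,q11}.
Split {q1,q2,q7,q9,q10} by δ(·,a) → {q2,q7,q9} and {q1,q10}.
Refine {q0,q3,q4,q5,q6,q8,q11} on symbol a: members go to different blocks, giving {q0,q3,q4,q8,q11} and {q5,q6}.
Split {q0,q3,q4,q8,q11} by δ(·,a) → {q0,q8,q11} and {q3,q4}.
On input a, block {q0,q8,q11} splits into {q0,q8} and {q11}.
The partition is now stable with 6 blocks: {q2,q7,q9} | {q0,q8} | {q1,q10} | {q5,q6} | {q3,q4} | {q11}.
q1 and q7 end up in different blocks, so they are distinguishable. For instance, the string 'a' is accepted from only q1.

No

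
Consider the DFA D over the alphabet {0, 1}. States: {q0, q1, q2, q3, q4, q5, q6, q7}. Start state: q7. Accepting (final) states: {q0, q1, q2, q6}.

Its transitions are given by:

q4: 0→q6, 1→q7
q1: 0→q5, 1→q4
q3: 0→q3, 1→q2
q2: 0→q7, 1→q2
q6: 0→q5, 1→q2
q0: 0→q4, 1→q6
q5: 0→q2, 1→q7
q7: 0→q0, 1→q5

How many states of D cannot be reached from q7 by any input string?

Starting at q7 and following transitions, the reachable set is {q0, q2, q4, q5, q6, q7}. That leaves q1, q3 unreachable — 2 in total.

2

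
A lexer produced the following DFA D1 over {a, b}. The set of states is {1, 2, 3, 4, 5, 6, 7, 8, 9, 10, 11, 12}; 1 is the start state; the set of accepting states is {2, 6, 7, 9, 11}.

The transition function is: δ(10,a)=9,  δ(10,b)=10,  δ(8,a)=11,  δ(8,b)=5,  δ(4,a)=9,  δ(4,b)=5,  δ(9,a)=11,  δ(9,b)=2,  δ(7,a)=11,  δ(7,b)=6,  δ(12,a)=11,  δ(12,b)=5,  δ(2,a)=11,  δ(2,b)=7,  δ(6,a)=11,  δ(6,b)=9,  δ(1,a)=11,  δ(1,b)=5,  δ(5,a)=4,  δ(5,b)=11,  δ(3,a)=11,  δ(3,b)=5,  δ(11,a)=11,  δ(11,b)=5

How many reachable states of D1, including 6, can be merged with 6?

4

States {3,8,10,12} cannot be reached from the start state, so discard them.
P0 = {2,6,7,9,11} | {1,4,5}.
Refine {2,6,7,9,11} on symbol b: members go to different blocks, giving {2,6,7,9} and {11}.
On input a, block {1,4,5} splits into {1} and {4} and {5}.
Stable partition: {2,6,7,9} | {1} | {11} | {4} | {5} — 5 equivalence classes.
State 6 belongs to the block {2,6,7,9}, which has 4 states.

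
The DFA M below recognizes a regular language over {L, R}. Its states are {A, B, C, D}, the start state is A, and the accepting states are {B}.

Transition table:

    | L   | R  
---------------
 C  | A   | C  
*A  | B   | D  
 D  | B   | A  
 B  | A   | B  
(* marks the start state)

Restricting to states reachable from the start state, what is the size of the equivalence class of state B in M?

States {C} cannot be reached from the start state, so discard them.
Start with accepting vs non-accepting: {B} | {A,D}.
No further refinement is possible. Final partition (2 blocks): {B} | {A,D}.
State B belongs to the block {B}, which has 1 states.

1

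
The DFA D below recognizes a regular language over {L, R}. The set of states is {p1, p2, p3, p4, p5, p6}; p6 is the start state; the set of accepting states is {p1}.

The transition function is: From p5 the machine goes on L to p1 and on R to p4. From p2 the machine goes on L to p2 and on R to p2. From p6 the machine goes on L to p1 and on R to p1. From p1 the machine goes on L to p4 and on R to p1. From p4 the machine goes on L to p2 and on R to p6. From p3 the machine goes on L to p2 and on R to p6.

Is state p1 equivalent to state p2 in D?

Reachable states from the start: {p1,p2,p4,p6}. Unreachable: {p3,p5} — drop them.
P0 = {p1} | {p2,p4,p6}.
On input L, block {p2,p4,p6} splits into {p2,p4} and {p6}.
Refine {p2,p4} on symbol R: members go to different blocks, giving {p2} and {p4}.
Stable partition: {p1} | {p2} | {p6} | {p4} — 4 equivalence classes.
p1 and p2 end up in different blocks, so they are distinguishable. For instance, the string 'ε' is accepted from only p1.

No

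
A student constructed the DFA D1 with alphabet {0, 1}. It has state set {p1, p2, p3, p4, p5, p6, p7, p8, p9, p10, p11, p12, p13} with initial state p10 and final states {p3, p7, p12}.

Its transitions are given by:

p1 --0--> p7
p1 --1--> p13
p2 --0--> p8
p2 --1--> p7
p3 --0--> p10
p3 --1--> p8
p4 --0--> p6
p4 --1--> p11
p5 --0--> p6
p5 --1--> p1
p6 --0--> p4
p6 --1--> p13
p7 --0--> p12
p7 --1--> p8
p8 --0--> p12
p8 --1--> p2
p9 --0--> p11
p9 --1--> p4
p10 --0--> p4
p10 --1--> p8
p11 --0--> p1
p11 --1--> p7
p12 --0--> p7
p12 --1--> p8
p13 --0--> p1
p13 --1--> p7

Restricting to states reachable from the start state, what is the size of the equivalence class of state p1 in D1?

Reachable states from the start: {p1,p2,p4,p6,p7,p8,p10,p11,p12,p13}. Unreachable: {p3,p5,p9} — drop them.
Initial partition by acceptance: {p7,p12} | {p1,p2,p4,p6,p8,p10,p11,p13}.
On input 0, block {p1,p2,p4,p6,p8,p10,p11,p13} splits into {p2,p4,p6,p10,p11,p13} and {p1,p8}.
Refine {p2,p4,p6,p10,p11,p13} on symbol 0: members go to different blocks, giving {p2,p11,p13} and {p4,p6,p10}.
Refine {p4,p6,p10} on symbol 1: members go to different blocks, giving {p4,p6} and {p10}.
Stable partition: {p7,p12} | {p2,p11,p13} | {p1,p8} | {p4,p6} | {p10} — 5 equivalence classes.
State p1 belongs to the block {p1,p8}, which has 2 states.

2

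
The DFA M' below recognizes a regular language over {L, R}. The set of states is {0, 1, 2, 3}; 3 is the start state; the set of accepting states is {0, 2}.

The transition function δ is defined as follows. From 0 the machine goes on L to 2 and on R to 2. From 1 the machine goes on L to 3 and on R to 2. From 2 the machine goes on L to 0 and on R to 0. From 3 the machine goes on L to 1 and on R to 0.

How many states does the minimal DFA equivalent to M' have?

2

Every state is reachable, so we keep all 4.
Start with accepting vs non-accepting: {0,2} | {1,3}.
The partition is now stable with 2 blocks: {0,2} | {1,3}.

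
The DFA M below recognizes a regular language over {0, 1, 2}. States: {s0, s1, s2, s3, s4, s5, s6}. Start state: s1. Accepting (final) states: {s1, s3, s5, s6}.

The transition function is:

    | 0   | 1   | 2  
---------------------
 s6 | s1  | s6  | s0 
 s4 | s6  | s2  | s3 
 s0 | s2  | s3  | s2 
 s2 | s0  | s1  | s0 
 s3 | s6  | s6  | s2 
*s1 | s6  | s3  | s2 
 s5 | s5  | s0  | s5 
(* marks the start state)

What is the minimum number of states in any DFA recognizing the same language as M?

States {s4,s5} cannot be reached from the start state, so discard them.
Start with accepting vs non-accepting: {s1,s3,s6} | {s0,s2}.
The partition is now stable with 2 blocks: {s1,s3,s6} | {s0,s2}.

2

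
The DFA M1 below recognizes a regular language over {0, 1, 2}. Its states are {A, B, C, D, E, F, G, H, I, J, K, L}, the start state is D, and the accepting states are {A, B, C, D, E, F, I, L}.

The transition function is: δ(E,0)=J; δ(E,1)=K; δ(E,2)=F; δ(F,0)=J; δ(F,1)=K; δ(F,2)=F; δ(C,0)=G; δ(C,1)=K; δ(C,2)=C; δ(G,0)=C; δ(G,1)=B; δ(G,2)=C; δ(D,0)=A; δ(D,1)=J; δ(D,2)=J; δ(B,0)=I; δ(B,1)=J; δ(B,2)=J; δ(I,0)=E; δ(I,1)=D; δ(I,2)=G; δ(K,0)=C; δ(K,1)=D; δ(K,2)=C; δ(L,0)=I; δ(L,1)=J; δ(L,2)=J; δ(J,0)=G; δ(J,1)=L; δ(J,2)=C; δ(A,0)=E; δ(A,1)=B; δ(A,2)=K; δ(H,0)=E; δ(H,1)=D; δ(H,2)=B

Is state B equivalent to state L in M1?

Yes

States {H} cannot be reached from the start state, so discard them.
Initial partition by acceptance: {A,B,C,D,E,F,I,L} | {G,J,K}.
Split {A,B,C,D,E,F,I,L} by δ(·,0) → {A,B,D,I,L} and {C,E,F}.
On input 0, block {A,B,D,I,L} splits into {B,D,L} and {A,I}.
Split {G,J,K} by δ(·,0) → {G,K} and {J}.
Refine {C,E,F} on symbol 0: members go to different blocks, giving {E,F} and {C}.
No further refinement is possible. Final partition (6 blocks): {B,D,L} | {G,K} | {E,F} | {A,I} | {J} | {C}.
B and L lie in the same block of the stable partition, so they are equivalent — no string distinguishes them.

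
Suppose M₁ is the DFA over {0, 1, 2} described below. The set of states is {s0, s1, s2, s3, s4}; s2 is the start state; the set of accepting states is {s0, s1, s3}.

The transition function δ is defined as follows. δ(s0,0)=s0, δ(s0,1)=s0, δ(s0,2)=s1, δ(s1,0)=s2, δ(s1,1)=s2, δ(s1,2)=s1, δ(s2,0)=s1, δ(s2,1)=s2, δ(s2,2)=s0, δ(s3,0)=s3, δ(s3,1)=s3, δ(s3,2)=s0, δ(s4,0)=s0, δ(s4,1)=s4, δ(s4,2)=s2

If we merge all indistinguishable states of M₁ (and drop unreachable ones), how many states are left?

First remove the unreachable states {s3,s4}; 3 states remain.
Start with accepting vs non-accepting: {s0,s1} | {s2}.
Split {s0,s1} by δ(·,0) → {s0} and {s1}.
The partition is now stable with 3 blocks: {s0} | {s2} | {s1}.

3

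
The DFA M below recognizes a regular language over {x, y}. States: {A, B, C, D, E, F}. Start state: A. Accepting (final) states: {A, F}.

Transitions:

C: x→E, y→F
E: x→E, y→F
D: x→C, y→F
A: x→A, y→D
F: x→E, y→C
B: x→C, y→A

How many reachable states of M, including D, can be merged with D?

First remove the unreachable states {B}; 5 states remain.
P0 = {A,F} | {C,D,E}.
On input x, block {A,F} splits into {A} and {F}.
Stable partition: {A} | {C,D,E} | {F} — 3 equivalence classes.
The equivalence class containing D is {C,D,E}, of size 3.

3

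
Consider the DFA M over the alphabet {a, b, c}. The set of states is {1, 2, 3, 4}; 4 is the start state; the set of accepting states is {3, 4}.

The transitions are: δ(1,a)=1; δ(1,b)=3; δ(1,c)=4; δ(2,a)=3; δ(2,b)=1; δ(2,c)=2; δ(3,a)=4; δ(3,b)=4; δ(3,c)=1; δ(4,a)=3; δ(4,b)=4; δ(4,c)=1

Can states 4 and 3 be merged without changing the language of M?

States {2} cannot be reached from the start state, so discard them.
P0 = {3,4} | {1}.
No further refinement is possible. Final partition (2 blocks): {3,4} | {1}.
4 and 3 lie in the same block of the stable partition, so they are equivalent — no string distinguishes them.

Yes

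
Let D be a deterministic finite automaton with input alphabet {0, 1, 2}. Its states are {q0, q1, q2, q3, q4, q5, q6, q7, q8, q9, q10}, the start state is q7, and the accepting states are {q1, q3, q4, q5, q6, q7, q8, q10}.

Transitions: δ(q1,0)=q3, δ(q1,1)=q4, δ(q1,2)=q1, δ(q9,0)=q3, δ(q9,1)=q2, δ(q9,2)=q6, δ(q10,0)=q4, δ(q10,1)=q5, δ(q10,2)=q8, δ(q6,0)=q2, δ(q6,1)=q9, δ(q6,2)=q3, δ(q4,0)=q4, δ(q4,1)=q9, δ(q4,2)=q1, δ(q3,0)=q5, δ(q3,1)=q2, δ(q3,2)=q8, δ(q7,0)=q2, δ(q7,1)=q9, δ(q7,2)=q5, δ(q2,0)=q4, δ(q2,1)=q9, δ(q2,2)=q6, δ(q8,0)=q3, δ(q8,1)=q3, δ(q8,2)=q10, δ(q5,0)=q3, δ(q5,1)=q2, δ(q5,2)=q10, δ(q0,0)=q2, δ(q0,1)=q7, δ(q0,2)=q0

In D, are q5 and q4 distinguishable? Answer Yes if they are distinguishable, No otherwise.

States {q0} cannot be reached from the start state, so discard them.
Start with accepting vs non-accepting: {q1,q3,q4,q5,q6,q7,q8,q10} | {q2,q9}.
On input 0, block {q1,q3,q4,q5,q6,q7,q8,q10} splits into {q1,q3,q4,q5,q8,q10} and {q6,q7}.
On input 1, block {q1,q3,q4,q5,q8,q10} splits into {q1,q8,q10} and {q3,q4,q5}.
The partition is now stable with 4 blocks: {q1,q8,q10} | {q2,q9} | {q6,q7} | {q3,q4,q5}.
q5 and q4 lie in the same block of the stable partition, so they are equivalent — no string distinguishes them.

No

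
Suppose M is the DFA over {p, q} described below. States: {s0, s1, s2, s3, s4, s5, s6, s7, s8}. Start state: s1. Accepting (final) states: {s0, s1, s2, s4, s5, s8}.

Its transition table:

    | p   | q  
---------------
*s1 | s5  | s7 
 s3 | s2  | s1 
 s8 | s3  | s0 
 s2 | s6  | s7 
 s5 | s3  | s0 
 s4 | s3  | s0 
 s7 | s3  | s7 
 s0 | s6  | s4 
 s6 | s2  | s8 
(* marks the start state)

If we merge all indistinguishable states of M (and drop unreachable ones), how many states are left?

P0 = {s0,s1,s2,s4,s5,s8} | {s3,s6,s7}.
Split {s0,s1,s2,s4,s5,s8} by δ(·,p) → {s0,s2,s4,s5,s8} and {s1}.
Split {s0,s2,s4,s5,s8} by δ(·,q) → {s0,s4,s5,s8} and {s2}.
Split {s3,s6,s7} by δ(·,p) → {s3,s6} and {s7}.
On input q, block {s3,s6} splits into {s3} and {s6}.
Refine {s0,s4,s5,s8} on symbol p: members go to different blocks, giving {s4,s5,s8} and {s0}.
Stable partition: {s4,s5,s8} | {s3} | {s1} | {s2} | {s7} | {s6} | {s0} — 7 equivalence classes.

7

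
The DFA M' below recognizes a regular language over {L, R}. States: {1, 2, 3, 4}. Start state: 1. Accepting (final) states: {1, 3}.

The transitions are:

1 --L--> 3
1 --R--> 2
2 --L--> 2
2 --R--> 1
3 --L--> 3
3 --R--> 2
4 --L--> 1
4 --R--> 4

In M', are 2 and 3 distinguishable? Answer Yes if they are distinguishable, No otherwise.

Reachable states from the start: {1,2,3}. Unreachable: {4} — drop them.
Start with accepting vs non-accepting: {1,3} | {2}.
The partition is now stable with 2 blocks: {1,3} | {2}.
2 and 3 end up in different blocks, so they are distinguishable. For instance, the string 'ε' is accepted from only 3.

Yes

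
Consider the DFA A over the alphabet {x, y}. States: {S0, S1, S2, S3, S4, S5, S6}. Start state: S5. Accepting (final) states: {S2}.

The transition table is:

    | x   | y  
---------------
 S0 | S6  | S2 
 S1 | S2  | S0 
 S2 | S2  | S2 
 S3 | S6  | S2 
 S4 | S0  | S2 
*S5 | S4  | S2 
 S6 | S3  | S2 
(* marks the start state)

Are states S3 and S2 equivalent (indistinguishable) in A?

No

First remove the unreachable states {S1}; 6 states remain.
P0 = {S2} | {S0,S3,S4,S5,S6}.
The partition is now stable with 2 blocks: {S2} | {S0,S3,S4,S5,S6}.
S3 and S2 end up in different blocks, so they are distinguishable. For instance, the string 'ε' is accepted from only S2.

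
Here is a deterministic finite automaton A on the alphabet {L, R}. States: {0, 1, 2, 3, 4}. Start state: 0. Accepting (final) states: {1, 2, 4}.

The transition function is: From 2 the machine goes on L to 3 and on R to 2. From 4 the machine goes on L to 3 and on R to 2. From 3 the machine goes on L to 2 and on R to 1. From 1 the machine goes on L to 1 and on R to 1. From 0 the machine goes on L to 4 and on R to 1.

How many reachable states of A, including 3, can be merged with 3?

Initial partition by acceptance: {1,2,4} | {0,3}.
Split {1,2,4} by δ(·,L) → {2,4} and {1}.
The partition is now stable with 3 blocks: {2,4} | {0,3} | {1}.
The equivalence class containing 3 is {0,3}, of size 2.

2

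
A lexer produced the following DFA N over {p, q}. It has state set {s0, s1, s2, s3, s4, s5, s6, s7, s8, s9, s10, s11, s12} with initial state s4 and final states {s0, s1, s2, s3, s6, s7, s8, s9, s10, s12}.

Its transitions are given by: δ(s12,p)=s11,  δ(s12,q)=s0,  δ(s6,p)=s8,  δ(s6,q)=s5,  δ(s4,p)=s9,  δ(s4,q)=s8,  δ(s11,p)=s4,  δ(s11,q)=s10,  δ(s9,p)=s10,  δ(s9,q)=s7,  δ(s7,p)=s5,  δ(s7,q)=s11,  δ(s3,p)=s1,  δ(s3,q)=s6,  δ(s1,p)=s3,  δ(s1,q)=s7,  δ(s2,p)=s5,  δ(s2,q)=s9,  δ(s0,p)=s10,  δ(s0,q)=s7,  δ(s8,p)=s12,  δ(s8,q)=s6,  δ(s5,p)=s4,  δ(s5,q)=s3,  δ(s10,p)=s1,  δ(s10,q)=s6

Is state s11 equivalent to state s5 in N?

States {s2} cannot be reached from the start state, so discard them.
P0 = {s0,s1,s3,s6,s7,s8,s9,s10,s12} | {s4,s5,s11}.
Split {s0,s1,s3,s6,s7,s8,s9,s10,s12} by δ(·,p) → {s0,s1,s3,s6,s8,s9,s10} and {s7,s12}.
On input p, block {s0,s1,s3,s6,s8,s9,s10} splits into {s0,s1,s3,s6,s9,s10} and {s8}.
Split {s0,s1,s3,s6,s9,s10} by δ(·,p) → {s0,s1,s3,s9,s10} and {s6}.
Split {s0,s1,s3,s9,s10} by δ(·,q) → {s0,s1,s9} and {s3,s10}.
On input p, block {s4,s5,s11} splits into {s5,s11} and {s4}.
Refine {s7,s12} on symbol q: members go to different blocks, giving {s7} and {s12}.
The partition is now stable with 8 blocks: {s0,s1,s9} | {s5,s11} | {s7} | {s8} | {s6} | {s3,s10} | {s4} | {s12}.
s11 and s5 lie in the same block of the stable partition, so they are equivalent — no string distinguishes them.

Yes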